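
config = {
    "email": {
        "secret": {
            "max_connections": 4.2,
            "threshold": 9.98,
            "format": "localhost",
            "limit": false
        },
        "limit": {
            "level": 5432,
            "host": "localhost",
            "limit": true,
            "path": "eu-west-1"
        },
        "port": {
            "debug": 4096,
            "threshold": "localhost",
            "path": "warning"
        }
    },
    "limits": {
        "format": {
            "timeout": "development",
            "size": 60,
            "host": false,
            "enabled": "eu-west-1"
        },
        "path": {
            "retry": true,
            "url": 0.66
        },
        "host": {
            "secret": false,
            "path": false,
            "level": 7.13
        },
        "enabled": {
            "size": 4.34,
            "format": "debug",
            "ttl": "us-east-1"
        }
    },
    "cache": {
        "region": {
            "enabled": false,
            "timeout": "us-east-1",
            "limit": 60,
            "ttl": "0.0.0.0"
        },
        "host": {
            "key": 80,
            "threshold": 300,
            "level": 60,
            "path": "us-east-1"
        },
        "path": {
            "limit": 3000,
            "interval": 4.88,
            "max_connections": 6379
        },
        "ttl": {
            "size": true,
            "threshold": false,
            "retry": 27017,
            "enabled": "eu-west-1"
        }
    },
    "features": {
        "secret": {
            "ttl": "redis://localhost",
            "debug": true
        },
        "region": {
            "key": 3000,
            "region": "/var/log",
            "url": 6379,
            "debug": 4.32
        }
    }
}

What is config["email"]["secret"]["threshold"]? 9.98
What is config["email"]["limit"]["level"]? 5432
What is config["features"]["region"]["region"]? "/var/log"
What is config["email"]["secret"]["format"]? "localhost"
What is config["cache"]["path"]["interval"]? 4.88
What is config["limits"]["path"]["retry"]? True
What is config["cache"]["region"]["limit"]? 60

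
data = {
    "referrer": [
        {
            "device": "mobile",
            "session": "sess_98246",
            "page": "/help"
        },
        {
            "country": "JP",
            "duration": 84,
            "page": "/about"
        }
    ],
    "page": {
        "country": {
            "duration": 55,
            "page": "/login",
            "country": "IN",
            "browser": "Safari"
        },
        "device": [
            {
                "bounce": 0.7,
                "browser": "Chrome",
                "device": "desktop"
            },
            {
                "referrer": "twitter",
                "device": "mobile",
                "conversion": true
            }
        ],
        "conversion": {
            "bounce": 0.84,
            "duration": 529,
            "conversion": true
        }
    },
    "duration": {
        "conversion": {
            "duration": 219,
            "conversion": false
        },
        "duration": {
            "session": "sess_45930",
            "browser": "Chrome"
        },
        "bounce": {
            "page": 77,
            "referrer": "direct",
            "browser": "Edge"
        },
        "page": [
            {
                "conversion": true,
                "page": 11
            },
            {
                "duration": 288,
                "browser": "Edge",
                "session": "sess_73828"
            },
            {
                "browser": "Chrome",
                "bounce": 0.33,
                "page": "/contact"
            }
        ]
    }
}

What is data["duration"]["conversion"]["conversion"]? False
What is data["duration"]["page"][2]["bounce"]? 0.33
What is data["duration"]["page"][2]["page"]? "/contact"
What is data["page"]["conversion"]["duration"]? 529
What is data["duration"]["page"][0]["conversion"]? True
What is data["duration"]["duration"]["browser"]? "Chrome"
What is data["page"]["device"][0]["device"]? "desktop"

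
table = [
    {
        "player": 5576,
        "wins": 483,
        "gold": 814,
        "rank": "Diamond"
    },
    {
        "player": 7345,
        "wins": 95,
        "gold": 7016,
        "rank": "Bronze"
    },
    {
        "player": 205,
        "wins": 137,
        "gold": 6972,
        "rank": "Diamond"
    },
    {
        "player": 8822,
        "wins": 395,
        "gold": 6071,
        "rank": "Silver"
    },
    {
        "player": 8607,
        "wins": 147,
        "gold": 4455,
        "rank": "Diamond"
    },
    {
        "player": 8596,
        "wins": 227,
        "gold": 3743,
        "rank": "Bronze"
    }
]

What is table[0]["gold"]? 814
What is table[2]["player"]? 205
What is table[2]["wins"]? 137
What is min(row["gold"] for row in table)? 814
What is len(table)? 6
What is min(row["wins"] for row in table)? 95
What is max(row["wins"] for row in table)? 483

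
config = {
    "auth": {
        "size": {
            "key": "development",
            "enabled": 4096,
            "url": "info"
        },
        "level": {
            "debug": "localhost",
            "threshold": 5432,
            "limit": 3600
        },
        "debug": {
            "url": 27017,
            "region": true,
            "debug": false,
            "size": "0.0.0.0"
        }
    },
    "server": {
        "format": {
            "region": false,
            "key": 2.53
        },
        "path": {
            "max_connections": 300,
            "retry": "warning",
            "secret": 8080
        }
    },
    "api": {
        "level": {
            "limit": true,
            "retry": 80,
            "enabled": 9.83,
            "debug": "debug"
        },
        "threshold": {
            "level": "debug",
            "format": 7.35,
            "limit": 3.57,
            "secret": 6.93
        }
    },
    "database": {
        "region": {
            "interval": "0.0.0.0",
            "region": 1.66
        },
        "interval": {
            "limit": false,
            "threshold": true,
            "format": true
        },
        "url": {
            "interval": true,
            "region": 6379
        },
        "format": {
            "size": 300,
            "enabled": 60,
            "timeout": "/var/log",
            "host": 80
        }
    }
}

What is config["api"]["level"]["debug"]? "debug"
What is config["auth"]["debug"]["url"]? 27017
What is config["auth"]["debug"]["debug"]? False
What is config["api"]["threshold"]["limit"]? 3.57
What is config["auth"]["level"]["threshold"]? 5432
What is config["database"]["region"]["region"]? 1.66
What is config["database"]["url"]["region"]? 6379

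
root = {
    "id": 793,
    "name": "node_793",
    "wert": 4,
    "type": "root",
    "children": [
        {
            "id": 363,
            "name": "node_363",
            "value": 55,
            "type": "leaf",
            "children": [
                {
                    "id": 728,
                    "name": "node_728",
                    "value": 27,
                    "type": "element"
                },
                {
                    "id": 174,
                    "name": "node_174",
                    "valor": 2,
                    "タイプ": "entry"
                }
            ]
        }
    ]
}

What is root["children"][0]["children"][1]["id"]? 174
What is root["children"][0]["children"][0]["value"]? 27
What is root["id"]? 793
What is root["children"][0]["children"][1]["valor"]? 2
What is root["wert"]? 4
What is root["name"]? "node_793"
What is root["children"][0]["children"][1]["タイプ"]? "entry"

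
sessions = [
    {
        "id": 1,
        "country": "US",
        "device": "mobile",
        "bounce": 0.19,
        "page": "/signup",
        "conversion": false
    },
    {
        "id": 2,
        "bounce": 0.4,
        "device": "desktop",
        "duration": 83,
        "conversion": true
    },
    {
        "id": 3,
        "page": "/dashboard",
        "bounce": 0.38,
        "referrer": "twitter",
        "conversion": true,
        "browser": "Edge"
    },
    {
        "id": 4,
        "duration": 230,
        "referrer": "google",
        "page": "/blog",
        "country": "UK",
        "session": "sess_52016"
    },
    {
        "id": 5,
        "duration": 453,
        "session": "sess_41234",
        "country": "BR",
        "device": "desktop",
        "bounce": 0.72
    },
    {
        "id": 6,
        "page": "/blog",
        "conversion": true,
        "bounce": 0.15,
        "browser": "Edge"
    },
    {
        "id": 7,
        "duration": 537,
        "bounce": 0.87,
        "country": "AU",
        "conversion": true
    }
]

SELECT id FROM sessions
[1, 2, 3, 4, 5, 6, 7]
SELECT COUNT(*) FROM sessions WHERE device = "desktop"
2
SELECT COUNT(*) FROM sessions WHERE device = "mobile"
1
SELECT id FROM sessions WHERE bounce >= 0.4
[2, 5, 7]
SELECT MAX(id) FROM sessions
7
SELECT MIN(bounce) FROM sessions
0.15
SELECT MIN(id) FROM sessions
1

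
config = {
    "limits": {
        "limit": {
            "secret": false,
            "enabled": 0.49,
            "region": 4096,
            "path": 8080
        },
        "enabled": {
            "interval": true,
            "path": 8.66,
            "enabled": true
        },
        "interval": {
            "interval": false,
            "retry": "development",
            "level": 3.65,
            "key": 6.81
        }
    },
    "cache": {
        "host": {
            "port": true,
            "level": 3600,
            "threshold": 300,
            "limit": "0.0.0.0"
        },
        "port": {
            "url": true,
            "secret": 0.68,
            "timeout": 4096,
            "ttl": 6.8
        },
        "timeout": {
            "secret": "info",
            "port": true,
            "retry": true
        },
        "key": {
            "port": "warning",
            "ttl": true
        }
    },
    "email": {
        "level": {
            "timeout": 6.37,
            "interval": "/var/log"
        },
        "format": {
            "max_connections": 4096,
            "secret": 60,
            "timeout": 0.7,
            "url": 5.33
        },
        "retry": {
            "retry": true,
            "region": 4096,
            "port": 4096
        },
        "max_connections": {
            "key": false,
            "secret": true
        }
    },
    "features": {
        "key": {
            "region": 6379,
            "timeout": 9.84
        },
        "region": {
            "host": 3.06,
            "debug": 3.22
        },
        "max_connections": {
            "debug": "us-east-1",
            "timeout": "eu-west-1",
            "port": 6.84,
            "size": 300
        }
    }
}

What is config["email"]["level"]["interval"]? "/var/log"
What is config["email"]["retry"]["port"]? 4096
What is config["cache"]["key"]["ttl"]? True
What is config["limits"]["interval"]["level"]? 3.65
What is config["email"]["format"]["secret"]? 60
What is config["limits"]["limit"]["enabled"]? 0.49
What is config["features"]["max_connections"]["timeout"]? "eu-west-1"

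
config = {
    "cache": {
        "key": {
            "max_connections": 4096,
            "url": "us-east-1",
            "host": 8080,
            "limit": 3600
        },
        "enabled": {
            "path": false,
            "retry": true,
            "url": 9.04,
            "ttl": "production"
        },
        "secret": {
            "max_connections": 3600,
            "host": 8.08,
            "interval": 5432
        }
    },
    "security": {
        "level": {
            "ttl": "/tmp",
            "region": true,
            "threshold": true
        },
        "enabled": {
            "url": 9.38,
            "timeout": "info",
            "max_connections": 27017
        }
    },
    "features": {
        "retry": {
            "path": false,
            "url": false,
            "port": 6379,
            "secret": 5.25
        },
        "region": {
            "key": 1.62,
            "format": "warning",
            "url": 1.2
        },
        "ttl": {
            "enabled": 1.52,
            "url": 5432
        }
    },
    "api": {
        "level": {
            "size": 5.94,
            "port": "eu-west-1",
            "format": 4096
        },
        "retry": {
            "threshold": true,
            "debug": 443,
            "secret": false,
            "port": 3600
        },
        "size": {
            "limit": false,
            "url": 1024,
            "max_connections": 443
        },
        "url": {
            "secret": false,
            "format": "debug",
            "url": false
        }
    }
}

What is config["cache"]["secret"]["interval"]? 5432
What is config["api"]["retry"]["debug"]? 443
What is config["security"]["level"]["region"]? True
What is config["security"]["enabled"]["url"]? 9.38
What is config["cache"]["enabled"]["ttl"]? "production"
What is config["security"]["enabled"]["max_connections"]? 27017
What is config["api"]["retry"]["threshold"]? True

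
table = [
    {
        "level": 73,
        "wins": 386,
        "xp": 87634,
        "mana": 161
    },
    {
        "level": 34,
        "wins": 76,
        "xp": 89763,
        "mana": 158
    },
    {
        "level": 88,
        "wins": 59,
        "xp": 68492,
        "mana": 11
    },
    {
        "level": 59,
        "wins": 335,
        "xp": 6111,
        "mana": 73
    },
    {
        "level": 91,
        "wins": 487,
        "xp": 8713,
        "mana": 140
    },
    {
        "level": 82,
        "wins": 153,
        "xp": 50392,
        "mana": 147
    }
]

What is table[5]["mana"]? 147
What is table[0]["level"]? 73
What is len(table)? 6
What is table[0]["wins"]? 386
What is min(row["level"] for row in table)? 34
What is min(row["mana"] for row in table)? 11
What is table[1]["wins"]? 76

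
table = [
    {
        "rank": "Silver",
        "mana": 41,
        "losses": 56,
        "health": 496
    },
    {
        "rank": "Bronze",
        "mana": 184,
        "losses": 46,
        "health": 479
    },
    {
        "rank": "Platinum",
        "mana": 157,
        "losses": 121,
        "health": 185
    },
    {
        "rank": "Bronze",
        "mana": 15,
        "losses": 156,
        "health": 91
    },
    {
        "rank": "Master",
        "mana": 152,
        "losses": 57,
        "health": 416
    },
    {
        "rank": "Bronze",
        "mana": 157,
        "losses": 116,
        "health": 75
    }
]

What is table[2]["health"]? 185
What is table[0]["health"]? 496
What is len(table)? 6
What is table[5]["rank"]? "Bronze"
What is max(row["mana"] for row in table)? 184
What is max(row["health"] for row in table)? 496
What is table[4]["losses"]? 57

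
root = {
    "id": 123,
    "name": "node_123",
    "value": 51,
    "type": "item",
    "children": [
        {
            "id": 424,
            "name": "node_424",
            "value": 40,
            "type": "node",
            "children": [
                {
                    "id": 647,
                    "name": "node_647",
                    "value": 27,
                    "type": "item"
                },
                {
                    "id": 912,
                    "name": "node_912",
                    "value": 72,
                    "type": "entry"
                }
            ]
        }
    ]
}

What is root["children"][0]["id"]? 424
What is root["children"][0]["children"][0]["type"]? "item"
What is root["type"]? "item"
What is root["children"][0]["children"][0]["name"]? "node_647"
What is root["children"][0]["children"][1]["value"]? 72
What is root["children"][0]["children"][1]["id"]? 912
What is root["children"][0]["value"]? 40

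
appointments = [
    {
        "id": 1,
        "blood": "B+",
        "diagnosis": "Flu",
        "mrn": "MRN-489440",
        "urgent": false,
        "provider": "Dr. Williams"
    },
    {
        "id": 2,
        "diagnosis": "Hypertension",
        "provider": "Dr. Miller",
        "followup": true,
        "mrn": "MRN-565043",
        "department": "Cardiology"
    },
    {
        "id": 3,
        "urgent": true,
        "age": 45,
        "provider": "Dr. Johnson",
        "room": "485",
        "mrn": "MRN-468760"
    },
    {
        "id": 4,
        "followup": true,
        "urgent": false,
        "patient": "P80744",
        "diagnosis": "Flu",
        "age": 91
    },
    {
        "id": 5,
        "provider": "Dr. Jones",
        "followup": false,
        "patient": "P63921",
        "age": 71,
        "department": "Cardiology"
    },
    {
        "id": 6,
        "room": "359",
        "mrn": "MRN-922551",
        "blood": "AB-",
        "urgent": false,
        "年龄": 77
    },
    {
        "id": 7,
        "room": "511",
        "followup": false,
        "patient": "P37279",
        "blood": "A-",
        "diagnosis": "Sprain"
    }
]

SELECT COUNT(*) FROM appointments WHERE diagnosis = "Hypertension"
1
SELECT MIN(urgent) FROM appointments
False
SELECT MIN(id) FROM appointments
1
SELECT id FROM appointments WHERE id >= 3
[3, 4, 5, 6, 7]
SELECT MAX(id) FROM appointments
7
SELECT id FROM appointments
[1, 2, 3, 4, 5, 6, 7]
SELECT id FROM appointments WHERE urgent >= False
[1, 3, 4, 6]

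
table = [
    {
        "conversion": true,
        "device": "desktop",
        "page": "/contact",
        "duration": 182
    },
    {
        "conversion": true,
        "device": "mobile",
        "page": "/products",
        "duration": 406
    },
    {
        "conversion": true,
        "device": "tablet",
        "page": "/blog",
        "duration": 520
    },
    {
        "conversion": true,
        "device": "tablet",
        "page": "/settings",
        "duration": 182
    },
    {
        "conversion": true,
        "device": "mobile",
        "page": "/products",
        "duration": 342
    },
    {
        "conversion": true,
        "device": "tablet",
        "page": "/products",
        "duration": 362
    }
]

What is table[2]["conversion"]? True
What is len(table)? 6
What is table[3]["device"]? "tablet"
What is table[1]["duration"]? 406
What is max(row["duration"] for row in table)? 520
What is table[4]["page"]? "/products"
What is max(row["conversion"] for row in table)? True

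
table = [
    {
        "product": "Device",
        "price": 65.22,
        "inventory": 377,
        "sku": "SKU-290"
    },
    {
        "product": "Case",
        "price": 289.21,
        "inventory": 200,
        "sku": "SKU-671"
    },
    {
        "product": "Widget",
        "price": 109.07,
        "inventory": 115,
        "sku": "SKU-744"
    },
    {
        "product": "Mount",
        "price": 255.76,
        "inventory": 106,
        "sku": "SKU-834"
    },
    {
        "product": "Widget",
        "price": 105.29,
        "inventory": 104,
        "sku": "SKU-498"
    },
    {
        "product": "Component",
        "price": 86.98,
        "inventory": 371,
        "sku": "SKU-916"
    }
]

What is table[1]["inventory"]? 200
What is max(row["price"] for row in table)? 289.21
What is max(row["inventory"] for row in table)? 377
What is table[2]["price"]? 109.07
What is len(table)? 6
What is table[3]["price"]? 255.76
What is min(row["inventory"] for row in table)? 104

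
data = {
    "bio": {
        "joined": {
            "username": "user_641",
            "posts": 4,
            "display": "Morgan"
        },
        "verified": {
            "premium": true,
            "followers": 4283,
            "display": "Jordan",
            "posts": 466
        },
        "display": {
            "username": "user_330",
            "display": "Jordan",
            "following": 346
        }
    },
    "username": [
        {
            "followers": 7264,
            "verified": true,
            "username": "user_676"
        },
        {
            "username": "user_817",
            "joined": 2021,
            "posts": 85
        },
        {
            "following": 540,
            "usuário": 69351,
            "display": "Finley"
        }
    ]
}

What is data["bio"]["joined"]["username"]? "user_641"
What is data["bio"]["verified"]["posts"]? 466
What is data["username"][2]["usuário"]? 69351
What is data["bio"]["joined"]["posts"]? 4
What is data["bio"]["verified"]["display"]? "Jordan"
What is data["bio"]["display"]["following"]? 346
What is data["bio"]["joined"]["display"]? "Morgan"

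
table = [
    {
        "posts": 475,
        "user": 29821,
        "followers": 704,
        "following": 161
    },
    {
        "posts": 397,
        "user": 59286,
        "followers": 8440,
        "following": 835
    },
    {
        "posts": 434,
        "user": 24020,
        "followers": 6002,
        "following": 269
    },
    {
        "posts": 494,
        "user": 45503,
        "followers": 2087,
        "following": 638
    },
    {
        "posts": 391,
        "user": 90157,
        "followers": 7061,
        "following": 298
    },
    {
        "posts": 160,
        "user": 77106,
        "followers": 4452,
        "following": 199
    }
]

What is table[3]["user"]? 45503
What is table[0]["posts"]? 475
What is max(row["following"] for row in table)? 835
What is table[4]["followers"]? 7061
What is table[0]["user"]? 29821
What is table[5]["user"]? 77106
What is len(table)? 6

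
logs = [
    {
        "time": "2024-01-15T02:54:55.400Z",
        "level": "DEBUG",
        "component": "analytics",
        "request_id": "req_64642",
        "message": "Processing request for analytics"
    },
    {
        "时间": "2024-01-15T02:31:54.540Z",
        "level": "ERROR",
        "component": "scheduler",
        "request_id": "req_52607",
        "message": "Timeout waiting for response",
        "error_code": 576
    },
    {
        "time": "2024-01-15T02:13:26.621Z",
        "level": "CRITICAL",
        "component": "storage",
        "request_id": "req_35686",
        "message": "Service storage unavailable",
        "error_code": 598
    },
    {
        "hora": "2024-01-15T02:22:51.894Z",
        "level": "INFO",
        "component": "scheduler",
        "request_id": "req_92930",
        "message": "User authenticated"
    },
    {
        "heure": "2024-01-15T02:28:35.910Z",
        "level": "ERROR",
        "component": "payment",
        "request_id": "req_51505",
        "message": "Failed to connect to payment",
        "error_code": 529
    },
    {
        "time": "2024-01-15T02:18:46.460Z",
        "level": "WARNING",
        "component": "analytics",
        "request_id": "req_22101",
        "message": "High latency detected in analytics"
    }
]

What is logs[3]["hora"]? "2024-01-15T02:22:51.894Z"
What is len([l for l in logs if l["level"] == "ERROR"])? 2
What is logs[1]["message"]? "Timeout waiting for response"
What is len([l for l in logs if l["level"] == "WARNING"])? 1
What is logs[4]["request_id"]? "req_51505"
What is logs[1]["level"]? "ERROR"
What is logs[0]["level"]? "DEBUG"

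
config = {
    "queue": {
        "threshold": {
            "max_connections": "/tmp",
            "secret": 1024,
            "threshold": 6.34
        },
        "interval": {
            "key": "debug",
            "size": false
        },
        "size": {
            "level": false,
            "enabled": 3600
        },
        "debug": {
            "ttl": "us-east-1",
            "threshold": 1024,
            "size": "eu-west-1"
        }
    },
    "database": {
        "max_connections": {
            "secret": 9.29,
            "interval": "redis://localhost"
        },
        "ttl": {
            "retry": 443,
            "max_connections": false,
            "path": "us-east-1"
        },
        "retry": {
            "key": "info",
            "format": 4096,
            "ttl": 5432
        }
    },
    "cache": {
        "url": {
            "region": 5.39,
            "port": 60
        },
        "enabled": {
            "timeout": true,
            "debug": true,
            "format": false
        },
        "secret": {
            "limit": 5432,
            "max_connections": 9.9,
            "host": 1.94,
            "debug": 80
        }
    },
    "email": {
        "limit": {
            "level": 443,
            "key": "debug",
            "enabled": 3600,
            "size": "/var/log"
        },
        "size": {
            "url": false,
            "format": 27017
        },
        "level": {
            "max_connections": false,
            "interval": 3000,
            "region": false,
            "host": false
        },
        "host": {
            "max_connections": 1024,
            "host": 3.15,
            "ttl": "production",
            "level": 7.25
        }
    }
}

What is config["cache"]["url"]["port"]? 60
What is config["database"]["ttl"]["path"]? "us-east-1"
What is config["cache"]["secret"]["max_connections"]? 9.9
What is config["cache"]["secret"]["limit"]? 5432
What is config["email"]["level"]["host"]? False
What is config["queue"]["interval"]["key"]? "debug"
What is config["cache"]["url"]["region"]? 5.39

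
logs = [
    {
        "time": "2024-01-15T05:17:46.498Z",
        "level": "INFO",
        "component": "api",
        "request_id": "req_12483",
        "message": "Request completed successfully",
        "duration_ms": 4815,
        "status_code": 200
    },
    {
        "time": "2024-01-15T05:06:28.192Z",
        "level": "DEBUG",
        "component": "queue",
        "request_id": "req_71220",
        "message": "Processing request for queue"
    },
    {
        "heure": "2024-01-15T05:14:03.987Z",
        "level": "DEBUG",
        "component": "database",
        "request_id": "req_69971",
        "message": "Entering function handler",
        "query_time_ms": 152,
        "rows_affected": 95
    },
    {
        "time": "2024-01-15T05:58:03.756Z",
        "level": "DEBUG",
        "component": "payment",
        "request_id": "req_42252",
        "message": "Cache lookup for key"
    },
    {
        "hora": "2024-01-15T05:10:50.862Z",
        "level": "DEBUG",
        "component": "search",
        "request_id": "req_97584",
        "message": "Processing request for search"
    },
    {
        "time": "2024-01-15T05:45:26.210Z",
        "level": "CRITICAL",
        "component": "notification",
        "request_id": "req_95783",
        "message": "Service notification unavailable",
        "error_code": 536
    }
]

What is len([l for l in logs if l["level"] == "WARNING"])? 0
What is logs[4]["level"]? "DEBUG"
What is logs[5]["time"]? "2024-01-15T05:45:26.210Z"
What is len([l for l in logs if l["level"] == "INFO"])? 1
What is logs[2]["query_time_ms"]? 152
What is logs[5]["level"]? "CRITICAL"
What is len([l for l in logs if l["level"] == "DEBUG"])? 4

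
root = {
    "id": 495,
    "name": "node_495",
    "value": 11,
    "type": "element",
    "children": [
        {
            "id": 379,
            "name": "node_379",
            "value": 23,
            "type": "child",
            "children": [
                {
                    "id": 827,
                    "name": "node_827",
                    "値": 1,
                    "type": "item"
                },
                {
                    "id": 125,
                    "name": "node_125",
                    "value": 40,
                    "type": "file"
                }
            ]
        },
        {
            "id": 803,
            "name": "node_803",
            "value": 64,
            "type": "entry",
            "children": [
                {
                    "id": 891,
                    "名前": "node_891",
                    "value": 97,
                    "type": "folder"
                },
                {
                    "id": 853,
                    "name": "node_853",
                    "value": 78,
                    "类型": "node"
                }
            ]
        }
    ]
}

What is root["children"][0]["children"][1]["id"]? 125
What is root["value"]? 11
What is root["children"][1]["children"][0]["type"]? "folder"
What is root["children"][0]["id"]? 379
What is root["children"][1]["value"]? 64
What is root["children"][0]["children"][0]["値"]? 1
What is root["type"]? "element"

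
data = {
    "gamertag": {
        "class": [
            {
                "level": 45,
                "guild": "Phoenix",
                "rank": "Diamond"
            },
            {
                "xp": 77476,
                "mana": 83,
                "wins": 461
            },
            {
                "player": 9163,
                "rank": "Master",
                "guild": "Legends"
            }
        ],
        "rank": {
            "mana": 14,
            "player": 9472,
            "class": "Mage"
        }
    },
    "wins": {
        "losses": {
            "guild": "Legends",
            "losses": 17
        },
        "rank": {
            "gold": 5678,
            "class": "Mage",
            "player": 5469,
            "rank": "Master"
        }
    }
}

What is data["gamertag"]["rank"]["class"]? "Mage"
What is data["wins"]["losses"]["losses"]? 17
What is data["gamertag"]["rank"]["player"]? 9472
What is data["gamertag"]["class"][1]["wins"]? 461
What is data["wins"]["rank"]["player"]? 5469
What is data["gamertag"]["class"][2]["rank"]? "Master"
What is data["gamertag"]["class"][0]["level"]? 45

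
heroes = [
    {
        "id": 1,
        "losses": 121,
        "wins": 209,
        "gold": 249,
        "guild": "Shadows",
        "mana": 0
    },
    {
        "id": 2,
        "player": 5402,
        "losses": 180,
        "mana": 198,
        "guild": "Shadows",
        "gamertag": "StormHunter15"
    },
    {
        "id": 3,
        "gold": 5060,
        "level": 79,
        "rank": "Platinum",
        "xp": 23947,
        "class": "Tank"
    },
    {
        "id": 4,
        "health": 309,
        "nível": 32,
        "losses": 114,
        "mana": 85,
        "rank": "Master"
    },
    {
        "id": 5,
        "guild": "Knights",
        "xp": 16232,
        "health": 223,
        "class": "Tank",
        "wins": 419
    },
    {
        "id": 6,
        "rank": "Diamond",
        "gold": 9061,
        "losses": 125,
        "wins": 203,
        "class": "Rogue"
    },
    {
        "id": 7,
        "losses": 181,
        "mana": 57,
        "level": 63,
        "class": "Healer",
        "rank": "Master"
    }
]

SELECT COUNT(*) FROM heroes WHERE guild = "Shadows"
2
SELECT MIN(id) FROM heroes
1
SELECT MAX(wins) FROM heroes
419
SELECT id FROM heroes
[1, 2, 3, 4, 5, 6, 7]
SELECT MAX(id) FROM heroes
7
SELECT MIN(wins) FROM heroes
203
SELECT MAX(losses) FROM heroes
181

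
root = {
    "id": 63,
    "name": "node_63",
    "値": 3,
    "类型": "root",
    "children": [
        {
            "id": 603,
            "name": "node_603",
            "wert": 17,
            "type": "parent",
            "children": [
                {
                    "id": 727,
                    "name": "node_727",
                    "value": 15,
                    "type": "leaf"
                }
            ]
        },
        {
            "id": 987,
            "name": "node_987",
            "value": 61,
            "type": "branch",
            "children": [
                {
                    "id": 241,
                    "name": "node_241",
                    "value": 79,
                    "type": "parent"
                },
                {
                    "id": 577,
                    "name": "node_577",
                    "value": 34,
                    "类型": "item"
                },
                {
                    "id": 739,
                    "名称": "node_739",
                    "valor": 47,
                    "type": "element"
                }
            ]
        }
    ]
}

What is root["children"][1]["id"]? 987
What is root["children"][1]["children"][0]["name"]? "node_241"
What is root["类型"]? "root"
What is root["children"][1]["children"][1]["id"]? 577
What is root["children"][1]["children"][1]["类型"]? "item"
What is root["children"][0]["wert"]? 17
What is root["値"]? 3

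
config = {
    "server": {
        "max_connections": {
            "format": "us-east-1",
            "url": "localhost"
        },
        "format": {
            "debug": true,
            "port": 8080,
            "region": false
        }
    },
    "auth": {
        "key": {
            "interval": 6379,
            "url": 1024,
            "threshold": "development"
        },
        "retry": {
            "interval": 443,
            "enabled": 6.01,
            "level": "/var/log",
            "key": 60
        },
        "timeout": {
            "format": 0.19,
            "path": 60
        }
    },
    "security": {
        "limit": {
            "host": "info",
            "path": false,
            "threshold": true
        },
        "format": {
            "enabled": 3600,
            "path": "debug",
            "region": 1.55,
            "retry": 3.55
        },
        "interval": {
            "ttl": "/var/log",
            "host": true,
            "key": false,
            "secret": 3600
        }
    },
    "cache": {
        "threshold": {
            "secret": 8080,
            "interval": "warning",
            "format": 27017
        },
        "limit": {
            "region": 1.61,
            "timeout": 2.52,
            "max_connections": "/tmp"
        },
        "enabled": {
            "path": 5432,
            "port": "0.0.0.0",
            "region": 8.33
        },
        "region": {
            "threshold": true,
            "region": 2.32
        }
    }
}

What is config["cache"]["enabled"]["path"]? 5432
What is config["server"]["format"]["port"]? 8080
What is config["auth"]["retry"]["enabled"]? 6.01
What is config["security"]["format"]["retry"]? 3.55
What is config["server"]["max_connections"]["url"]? "localhost"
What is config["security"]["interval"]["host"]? True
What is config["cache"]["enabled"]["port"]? "0.0.0.0"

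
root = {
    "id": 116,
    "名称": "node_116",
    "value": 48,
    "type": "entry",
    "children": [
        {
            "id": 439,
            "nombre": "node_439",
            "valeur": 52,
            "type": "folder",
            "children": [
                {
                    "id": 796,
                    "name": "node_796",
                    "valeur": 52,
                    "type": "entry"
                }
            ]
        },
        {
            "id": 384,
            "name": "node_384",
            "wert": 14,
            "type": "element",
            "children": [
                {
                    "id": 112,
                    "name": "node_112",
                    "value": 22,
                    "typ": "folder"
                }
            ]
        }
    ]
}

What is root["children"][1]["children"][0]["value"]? 22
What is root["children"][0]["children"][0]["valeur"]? 52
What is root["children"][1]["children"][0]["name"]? "node_112"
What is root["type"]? "entry"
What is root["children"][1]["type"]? "element"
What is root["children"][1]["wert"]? 14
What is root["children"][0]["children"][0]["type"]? "entry"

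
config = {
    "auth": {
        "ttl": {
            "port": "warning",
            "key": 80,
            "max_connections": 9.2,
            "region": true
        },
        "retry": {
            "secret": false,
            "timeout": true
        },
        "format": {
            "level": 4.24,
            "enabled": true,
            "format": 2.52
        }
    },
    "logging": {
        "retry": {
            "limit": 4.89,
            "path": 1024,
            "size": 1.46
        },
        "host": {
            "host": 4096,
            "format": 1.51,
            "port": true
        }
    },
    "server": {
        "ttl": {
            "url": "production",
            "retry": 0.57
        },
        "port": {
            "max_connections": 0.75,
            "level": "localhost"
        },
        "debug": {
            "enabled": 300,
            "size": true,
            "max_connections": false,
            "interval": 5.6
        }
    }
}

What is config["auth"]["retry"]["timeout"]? True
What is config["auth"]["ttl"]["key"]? 80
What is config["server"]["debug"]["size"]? True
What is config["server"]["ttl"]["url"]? "production"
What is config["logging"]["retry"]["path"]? 1024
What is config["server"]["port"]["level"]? "localhost"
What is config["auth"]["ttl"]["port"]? "warning"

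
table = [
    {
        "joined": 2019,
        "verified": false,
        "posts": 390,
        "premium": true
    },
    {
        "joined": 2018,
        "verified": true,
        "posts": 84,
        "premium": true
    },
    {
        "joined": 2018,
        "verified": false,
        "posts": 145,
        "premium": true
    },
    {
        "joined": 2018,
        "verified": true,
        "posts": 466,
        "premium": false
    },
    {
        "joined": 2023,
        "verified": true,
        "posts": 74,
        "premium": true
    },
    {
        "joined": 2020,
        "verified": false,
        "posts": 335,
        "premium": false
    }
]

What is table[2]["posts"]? 145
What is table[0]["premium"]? True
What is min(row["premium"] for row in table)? False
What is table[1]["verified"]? True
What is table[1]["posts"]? 84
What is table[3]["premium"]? False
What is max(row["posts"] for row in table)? 466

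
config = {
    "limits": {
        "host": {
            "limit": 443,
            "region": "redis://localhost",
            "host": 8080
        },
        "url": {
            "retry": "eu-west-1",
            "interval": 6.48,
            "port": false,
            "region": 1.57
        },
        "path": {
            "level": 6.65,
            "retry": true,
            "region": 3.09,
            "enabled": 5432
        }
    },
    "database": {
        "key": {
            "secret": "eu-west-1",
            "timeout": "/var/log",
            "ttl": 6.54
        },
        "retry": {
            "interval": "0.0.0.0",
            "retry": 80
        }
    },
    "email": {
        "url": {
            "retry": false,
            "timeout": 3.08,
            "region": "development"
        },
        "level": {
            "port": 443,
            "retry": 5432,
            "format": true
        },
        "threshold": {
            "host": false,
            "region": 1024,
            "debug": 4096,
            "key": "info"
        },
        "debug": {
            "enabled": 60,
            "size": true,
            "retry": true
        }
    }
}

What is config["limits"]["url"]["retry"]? "eu-west-1"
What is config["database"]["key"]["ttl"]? 6.54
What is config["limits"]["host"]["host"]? 8080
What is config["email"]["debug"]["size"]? True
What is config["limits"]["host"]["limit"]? 443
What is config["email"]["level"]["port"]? 443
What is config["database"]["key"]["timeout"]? "/var/log"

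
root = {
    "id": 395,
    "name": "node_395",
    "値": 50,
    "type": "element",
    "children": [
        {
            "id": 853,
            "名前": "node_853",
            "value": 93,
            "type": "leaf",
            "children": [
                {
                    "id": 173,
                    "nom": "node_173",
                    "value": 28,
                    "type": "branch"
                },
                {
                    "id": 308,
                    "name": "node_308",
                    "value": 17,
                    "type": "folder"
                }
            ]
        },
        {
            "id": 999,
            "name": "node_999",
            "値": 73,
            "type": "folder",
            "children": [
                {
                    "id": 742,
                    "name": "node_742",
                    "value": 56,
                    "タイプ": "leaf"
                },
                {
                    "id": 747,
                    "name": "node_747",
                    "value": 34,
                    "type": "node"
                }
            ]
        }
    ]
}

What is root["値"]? 50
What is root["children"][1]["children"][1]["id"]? 747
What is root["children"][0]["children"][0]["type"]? "branch"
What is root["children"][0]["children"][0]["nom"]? "node_173"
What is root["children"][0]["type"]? "leaf"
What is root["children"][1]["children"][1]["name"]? "node_747"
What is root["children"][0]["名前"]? "node_853"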